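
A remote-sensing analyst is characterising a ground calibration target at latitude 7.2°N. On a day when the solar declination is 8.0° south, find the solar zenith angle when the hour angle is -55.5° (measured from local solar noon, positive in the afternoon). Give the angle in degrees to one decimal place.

57.4°

cos θ_z = sin(7.2°) sin(-8.0°) + cos(7.2°) cos(-8.0°) cos(-55.50°) = -0.0174 + 0.5565 = 0.5391.
θ_z = arccos(0.5391) = 57.38°.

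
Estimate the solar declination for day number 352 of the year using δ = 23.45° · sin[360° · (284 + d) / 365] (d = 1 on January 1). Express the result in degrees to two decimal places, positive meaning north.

360 × (284 + 352) / 365 = 627.288°; sin(627.288°) = -0.9989.
δ = 23.45 × -0.9989 = -23.424° ≈ -23.42°.

-23.42°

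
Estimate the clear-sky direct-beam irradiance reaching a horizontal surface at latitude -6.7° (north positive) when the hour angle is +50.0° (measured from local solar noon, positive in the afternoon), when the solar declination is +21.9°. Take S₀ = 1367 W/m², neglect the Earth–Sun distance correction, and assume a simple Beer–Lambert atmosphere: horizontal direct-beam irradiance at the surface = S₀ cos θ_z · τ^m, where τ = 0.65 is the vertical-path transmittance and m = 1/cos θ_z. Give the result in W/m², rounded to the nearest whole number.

342 W/m²

cos θ_z = sin(-6.7°) sin(21.9°) + cos(-6.7°) cos(21.9°) cos(50.00°) = -0.0435 + 0.5923 = 0.5488.
Air mass m = 1/cos θ_z = 1/0.5488 = 1.822; τ^m = 0.65^1.822 = 0.4562.
Surface direct beam = 1367 × 0.5488 × 0.4562 = 342.25 W/m².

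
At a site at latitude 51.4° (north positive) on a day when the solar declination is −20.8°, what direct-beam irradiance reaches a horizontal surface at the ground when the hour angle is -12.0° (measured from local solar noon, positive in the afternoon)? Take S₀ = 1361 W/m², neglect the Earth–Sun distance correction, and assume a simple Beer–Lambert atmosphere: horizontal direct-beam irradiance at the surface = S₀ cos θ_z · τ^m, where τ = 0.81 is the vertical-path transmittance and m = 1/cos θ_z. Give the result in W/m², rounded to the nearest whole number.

With φ = 51.4°, δ = -20.8°, H = -12.00°: sin φ sin δ = -0.2775, cos φ cos δ cos H = 0.5705, so cos θ_z = 0.2930.
Air mass m = 1/cos θ_z = 1/0.2930 = 3.413; τ^m = 0.81^3.413 = 0.4871.
Surface direct beam = 1361 × 0.2930 × 0.4871 = 194.24 W/m².

194 W/m²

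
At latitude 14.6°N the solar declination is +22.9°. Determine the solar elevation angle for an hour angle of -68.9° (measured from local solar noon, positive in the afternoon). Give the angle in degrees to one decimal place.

24.8°

cos θ_z = sin φ sin δ + cos φ cos δ cos H = (0.2521)(0.3891) + (0.9677)(0.9212)(0.3600) = 0.4190.
θ_z = arccos(0.4190) = 65.23°, so the elevation is 90° − 65.23° = 24.77°.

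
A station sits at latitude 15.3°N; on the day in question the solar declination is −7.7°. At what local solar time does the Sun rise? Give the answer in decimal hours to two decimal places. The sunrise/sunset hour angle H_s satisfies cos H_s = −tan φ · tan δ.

cos H_s = −tan(15.3°) · tan(-7.7°) = 0.0370, so H_s = arccos(0.0370) = 87.88°.
Sunrise is at 12 − H_s/15 = 12 − 5.859 = 6.141 h local solar time.

6.14 h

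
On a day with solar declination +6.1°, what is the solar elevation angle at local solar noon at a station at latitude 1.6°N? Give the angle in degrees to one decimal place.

85.5°

At local solar noon the hour angle is zero, so the elevation is 90° − |φ − δ| = 90° − |1.6° − (6.1°)| = 90° − 4.5° = 85.5°.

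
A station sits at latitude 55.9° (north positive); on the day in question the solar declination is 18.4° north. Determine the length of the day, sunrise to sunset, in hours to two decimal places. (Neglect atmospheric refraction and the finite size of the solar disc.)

15.92 hours

cos H_s = −tan(55.9°) · tan(18.4°) = -0.4913, so H_s = arccos(-0.4913) = 119.43°.
Day length = 2 H_s / 15° h⁻¹ = 238.86° / 15 = 15.924 h.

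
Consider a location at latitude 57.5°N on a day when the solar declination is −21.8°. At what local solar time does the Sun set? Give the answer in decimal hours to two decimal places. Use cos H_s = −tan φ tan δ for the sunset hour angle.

The sunset hour angle satisfies cos H_s = −tan φ tan δ = 0.6278, giving H_s = 51.11°.
Sunset is at 12 + H_s/15 = 12 + 3.407 = 15.407 h local solar time.

15.41 h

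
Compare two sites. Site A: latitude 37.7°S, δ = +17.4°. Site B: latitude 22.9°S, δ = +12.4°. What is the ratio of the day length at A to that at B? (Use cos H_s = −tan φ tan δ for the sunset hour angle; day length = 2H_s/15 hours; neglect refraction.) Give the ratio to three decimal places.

0.897

A: H_s = arccos(−tan -37.7° · tan 17.4°) = 75.98°, so 2H_s/15 = 10.1307 h.
B: H_s = arccos(−tan -22.9° · tan 12.4°) = 84.67°, so 2H_s/15 = 11.2893 h.
Ratio A/B = 10.1307 / 11.2893 = 0.8974.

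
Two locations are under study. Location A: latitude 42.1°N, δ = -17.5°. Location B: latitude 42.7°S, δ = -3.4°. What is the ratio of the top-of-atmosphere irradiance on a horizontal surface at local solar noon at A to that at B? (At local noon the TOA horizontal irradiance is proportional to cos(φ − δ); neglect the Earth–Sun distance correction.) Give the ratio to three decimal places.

A: cos θ_z = cos(42.1° − (-17.5°)) = 0.5060.
B: cos θ_z = cos(-42.7° − (-3.4°)) = 0.7738.
Ratio A/B = 0.5060 / 0.7738 = 0.6539.

0.654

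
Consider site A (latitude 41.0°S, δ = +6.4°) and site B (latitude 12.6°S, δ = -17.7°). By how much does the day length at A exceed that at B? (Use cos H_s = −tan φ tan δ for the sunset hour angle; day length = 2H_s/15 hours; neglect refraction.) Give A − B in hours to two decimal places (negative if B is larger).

-1.29 h

A: H_s = arccos(−tan -41.0° · tan 6.4°) = 84.40°, so 2H_s/15 = 11.2533 h.
B: H_s = arccos(−tan -12.6° · tan -17.7°) = 94.09°, so 2H_s/15 = 12.5453 h.
A − B = 11.2533 − 12.5453 = -1.2920 h.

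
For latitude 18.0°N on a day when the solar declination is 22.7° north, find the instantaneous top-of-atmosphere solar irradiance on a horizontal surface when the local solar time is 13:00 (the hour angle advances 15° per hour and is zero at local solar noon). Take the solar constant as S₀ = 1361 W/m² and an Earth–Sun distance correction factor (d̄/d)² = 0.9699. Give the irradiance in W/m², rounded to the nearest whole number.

1276 W/m²

Hour angle H = 15° × (13 − 12) = 15.00°.
With φ = 18.0°, δ = 22.7°, H = 15.00°: sin φ sin δ = 0.1193, cos φ cos δ cos H = 0.8475, so cos θ_z = 0.9668.
Top-of-atmosphere irradiance = S₀ (d̄/d)² cos θ_z = 1361 × 0.9699 × 0.9668 = 1276.21 W/m².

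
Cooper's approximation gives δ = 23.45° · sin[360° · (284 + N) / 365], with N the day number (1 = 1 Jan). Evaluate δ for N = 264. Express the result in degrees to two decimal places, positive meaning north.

-0.20°

360 × (284 + 264) / 365 = 540.493°; sin(540.493°) = -0.0086.
δ = 23.45 × -0.0086 = -0.202° ≈ -0.20°.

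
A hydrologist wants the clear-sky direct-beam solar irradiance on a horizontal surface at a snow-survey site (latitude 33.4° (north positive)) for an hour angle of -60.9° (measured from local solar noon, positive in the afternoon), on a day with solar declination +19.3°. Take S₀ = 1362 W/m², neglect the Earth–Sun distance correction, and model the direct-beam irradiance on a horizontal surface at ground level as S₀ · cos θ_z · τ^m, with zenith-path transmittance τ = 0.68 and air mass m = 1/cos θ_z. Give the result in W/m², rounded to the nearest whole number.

389 W/m²

With φ = 33.4°, δ = 19.3°, H = -60.90°: sin φ sin δ = 0.1819, cos φ cos δ cos H = 0.3832, so cos θ_z = 0.5651.
Air mass m = 1/cos θ_z = 1/0.5651 = 1.770; τ^m = 0.68^1.770 = 0.5053.
Surface direct beam = 1362 × 0.5651 × 0.5053 = 388.91 W/m².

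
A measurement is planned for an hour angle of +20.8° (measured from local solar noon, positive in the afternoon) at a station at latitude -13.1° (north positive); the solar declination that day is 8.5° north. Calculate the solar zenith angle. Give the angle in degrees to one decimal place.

29.9°

With φ = -13.1°, δ = 8.5°, H = 20.80°: sin φ sin δ = -0.0335, cos φ cos δ cos H = 0.9005, so cos θ_z = 0.8670.
θ_z = arccos(0.8670) = 29.89°.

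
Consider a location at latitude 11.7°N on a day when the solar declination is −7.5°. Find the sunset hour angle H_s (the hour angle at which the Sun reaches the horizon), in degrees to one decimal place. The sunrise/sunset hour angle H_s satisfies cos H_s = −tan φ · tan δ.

88.4°

−tan φ tan δ = −(0.2071)(-0.1317) = 0.0273; H_s = arccos(0.0273) = 88.44°.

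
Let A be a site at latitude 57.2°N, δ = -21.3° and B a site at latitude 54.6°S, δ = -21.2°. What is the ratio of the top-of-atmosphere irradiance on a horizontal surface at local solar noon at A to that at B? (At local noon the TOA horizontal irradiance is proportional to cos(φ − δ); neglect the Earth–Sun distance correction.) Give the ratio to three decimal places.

0.239

A: cos θ_z = cos(57.2° − (-21.3°)) = 0.1994.
B: cos θ_z = cos(-54.6° − (-21.2°)) = 0.8348.
Ratio A/B = 0.1994 / 0.8348 = 0.2389.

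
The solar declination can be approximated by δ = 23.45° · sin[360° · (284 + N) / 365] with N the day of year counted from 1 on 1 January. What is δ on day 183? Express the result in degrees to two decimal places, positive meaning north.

360 × (284 + 183) / 365 = 460.603°; sin(460.603°) = 0.9829.
δ = 23.45 × 0.9829 = 23.049° ≈ +23.05°.

+23.05°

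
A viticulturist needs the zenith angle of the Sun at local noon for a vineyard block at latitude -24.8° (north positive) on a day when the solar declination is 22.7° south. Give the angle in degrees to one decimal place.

2.1°

At local solar noon the hour angle is zero, so the zenith angle is |φ − δ| = |-24.8° − (-22.7°)| = 2.1°.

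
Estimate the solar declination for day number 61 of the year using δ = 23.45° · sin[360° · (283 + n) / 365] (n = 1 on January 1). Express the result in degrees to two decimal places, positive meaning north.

-8.29°

360 × (283 + 61) / 365 = 339.288°; sin(339.288°) = -0.3537.
δ = 23.45 × -0.3537 = -8.294° ≈ -8.29°.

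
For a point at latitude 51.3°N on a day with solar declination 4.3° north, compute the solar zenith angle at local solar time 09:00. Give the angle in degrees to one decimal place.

60.0°

Hour angle H = 15° × (9 − 12) = -45.00°.
cos θ_z = sin φ sin δ + cos φ cos δ cos H = (0.7804)(0.0750) + (0.6252)(0.9972)(0.7071) = 0.4994.
θ_z = arccos(0.4994) = 60.04°.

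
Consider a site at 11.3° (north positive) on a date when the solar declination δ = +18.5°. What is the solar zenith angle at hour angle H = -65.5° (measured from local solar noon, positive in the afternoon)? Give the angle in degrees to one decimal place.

63.4°

cos θ_z = sin φ sin δ + cos φ cos δ cos H = (0.1959)(0.3173) + (0.9806)(0.9483)(0.4147) = 0.4478.
θ_z = arccos(0.4478) = 63.40°.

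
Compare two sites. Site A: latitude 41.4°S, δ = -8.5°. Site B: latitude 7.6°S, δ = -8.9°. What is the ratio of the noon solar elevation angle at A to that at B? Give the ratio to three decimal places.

A: 90° − |-41.4 − (-8.5)| = 57.10°.
B: 90° − |-7.6 − (-8.9)| = 88.70°.
Ratio A/B = 57.1000 / 88.7000 = 0.6437.

0.644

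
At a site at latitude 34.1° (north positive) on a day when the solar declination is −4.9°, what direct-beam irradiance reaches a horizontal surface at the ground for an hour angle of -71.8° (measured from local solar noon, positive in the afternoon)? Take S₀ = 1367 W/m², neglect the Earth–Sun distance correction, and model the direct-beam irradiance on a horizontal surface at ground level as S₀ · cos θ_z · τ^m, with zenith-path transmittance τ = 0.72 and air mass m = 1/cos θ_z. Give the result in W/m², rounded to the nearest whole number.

60 W/m²

cos θ_z = sin φ sin δ + cos φ cos δ cos H = (0.5606)(-0.0854) + (0.8281)(0.9963)(0.3123) = 0.2098.
Air mass m = 1/cos θ_z = 1/0.2098 = 4.766; τ^m = 0.72^4.766 = 0.2090.
Surface direct beam = 1367 × 0.2098 × 0.2090 = 59.94 W/m².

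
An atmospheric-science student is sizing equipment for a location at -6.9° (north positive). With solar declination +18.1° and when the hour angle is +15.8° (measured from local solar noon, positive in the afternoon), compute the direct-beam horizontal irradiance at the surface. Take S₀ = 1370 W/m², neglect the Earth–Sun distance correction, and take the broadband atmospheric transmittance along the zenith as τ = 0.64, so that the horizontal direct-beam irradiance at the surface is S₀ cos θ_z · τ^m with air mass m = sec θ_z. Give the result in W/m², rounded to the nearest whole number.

cos θ_z = sin(-6.9°) sin(18.1°) + cos(-6.9°) cos(18.1°) cos(15.80°) = -0.0373 + 0.9080 = 0.8707.
Air mass m = 1/cos θ_z = 1/0.8707 = 1.149; τ^m = 0.64^1.149 = 0.5988.
Surface direct beam = 1370 × 0.8707 × 0.5988 = 714.28 W/m².

714 W/m²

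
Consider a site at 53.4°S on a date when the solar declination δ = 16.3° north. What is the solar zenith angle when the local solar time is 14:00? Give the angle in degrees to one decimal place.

Hour angle H = 15° × (14 − 12) = 30.00°.
cos θ_z = sin(-53.4°) sin(16.3°) + cos(-53.4°) cos(16.3°) cos(30.00°) = -0.2253 + 0.4956 = 0.2703.
θ_z = arccos(0.2703) = 74.32°.

74.3°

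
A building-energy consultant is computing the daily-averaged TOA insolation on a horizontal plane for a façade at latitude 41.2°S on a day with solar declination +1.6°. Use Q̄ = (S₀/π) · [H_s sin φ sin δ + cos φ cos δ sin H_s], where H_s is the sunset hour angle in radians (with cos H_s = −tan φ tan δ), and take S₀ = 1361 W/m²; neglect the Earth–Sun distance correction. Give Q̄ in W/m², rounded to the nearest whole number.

−tan φ tan δ = −(-0.8754)(0.0279) = 0.0244; H_s = arccos(0.0244) = 88.60°. In radians, H_s = 1.5464.
H_s sin φ sin δ = 1.5464 × -0.6587 × 0.0279 = -0.0284.
cos φ cos δ sin H_s = 0.7524 × 0.9996 × 0.9997 = 0.7519.
Q̄ = (1361/π) × (-0.0284 + 0.7519) = 433.22 × 0.7235 = 313.43 W/m².

313 W/m²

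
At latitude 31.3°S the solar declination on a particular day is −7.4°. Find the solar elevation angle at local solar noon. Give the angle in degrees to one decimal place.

At local solar noon the hour angle is zero, so the elevation is 90° − |φ − δ| = 90° − |-31.3° − (-7.4°)| = 90° − 23.9° = 66.1°.

66.1°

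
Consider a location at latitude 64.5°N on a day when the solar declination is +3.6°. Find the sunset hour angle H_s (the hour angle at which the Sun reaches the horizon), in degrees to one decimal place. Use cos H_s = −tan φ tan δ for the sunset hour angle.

97.6°

The sunset hour angle satisfies cos H_s = −tan φ tan δ = -0.1319, giving H_s = 97.58°.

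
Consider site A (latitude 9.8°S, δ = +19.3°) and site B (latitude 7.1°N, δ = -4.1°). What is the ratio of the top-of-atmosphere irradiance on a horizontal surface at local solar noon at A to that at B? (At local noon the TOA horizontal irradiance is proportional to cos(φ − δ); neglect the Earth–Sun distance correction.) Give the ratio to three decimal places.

A: cos θ_z = cos(-9.8° − (19.3°)) = 0.8738.
B: cos θ_z = cos(7.1° − (-4.1°)) = 0.9810.
Ratio A/B = 0.8738 / 0.9810 = 0.8907.

0.891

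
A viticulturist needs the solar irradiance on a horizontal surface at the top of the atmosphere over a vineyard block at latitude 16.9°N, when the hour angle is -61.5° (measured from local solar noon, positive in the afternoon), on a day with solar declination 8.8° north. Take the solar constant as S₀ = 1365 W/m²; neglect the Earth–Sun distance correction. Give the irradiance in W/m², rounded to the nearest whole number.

cos θ_z = sin(16.9°) sin(8.8°) + cos(16.9°) cos(8.8°) cos(-61.50°) = 0.0445 + 0.4512 = 0.4957.
Top-of-atmosphere irradiance = S₀ cos θ_z = 1365 × 0.4957 = 676.63 W/m².

677 W/m²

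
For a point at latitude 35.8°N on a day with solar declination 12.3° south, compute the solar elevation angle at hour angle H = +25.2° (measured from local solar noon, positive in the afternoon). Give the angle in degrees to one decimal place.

With φ = 35.8°, δ = -12.3°, H = 25.20°: sin φ sin δ = -0.1246, cos φ cos δ cos H = 0.7170, so cos θ_z = 0.5924.
θ_z = arccos(0.5924) = 53.67°, so the elevation is 90° − 53.67° = 36.33°.

36.3°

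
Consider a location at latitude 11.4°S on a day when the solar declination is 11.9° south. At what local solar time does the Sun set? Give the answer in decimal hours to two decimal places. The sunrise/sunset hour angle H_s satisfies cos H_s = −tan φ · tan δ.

18.16 h

cos H_s = −tan(-11.4°) · tan(-11.9°) = -0.0425, so H_s = arccos(-0.0425) = 92.44°.
Sunset is at 12 + H_s/15 = 12 + 6.163 = 18.163 h local solar time.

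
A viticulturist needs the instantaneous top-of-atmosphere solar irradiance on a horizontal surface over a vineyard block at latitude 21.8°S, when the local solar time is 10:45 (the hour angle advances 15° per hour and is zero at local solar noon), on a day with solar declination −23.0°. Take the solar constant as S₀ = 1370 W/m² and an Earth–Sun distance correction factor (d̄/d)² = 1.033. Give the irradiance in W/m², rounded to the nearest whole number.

1351 W/m²

Hour angle H = 15° × (10.75 − 12) = -18.75°.
With φ = -21.8°, δ = -23.0°, H = -18.75°: sin φ sin δ = 0.1451, cos φ cos δ cos H = 0.8093, so cos θ_z = 0.9544.
Top-of-atmosphere irradiance = S₀ (d̄/d)² cos θ_z = 1370 × 1.033 × 0.9544 = 1350.68 W/m².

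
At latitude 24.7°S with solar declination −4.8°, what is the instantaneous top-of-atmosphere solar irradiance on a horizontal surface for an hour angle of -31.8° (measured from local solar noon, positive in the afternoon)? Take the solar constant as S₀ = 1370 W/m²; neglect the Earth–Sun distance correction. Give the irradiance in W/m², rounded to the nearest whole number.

cos θ_z = sin(-24.7°) sin(-4.8°) + cos(-24.7°) cos(-4.8°) cos(-31.80°) = 0.0350 + 0.7694 = 0.8044.
Top-of-atmosphere irradiance = S₀ cos θ_z = 1370 × 0.8044 = 1102.03 W/m².

1102 W/m²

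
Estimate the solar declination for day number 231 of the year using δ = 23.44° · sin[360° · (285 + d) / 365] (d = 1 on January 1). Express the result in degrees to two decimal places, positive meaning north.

360 × (285 + 231) / 365 = 508.932°; sin(508.932°) = 0.5161.
δ = 23.44 × 0.5161 = 12.097° ≈ +12.10°.

+12.10°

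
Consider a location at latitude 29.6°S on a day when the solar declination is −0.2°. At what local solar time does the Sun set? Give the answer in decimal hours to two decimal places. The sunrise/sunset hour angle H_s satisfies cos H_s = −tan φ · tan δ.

18.01 h

The sunset hour angle satisfies cos H_s = −tan φ tan δ = -0.0020, giving H_s = 90.11°.
Sunset is at 12 + H_s/15 = 12 + 6.007 = 18.007 h local solar time.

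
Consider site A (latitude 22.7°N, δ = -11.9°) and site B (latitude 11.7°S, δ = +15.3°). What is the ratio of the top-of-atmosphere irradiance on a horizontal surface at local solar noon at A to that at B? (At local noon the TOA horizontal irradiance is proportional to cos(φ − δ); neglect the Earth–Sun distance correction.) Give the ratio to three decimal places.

0.924

A: cos θ_z = cos(22.7° − (-11.9°)) = 0.8231.
B: cos θ_z = cos(-11.7° − (15.3°)) = 0.8910.
Ratio A/B = 0.8231 / 0.8910 = 0.9238.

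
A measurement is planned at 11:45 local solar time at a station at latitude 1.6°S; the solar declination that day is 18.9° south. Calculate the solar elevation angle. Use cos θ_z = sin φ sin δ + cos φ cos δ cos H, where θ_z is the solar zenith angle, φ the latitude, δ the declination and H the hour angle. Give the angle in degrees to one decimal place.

72.3°

Hour angle H = 15° × (11.75 − 12) = -3.75°.
With φ = -1.6°, δ = -18.9°, H = -3.75°: sin φ sin δ = 0.0090, cos φ cos δ cos H = 0.9437, so cos θ_z = 0.9527.
θ_z = arccos(0.9527) = 17.69°, so the elevation is 90° − 17.69° = 72.31°.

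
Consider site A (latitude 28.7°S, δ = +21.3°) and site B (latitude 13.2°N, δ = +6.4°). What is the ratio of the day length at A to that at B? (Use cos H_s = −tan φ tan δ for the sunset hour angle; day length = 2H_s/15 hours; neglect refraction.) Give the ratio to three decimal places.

0.849

A: H_s = arccos(−tan -28.7° · tan 21.3°) = 77.68°, so 2H_s/15 = 10.3573 h.
B: H_s = arccos(−tan 13.2° · tan 6.4°) = 91.51°, so 2H_s/15 = 12.2013 h.
Ratio A/B = 10.3573 / 12.2013 = 0.8489.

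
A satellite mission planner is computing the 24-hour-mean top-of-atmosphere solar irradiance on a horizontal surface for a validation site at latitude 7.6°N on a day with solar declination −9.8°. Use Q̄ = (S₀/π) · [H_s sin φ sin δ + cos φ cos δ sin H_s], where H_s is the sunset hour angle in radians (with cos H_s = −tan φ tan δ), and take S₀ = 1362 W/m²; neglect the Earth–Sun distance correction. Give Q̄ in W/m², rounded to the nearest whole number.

−tan φ tan δ = −(0.1334)(-0.1727) = 0.0230; H_s = arccos(0.0230) = 88.68°. In radians, H_s = 1.5478.
H_s sin φ sin δ = 1.5478 × 0.1323 × -0.1702 = -0.0349.
cos φ cos δ sin H_s = 0.9912 × 0.9854 × 0.9997 = 0.9764.
Q̄ = (1362/π) × (-0.0349 + 0.9764) = 433.54 × 0.9415 = 408.18 W/m².

408 W/m²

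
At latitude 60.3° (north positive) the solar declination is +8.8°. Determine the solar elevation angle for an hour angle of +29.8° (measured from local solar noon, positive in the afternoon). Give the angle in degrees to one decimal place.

33.9°

cos θ_z = sin φ sin δ + cos φ cos δ cos H = (0.8686)(0.1530) + (0.4955)(0.9882)(0.8678) = 0.5578.
θ_z = arccos(0.5578) = 56.10°, so the elevation is 90° − 56.10° = 33.90°.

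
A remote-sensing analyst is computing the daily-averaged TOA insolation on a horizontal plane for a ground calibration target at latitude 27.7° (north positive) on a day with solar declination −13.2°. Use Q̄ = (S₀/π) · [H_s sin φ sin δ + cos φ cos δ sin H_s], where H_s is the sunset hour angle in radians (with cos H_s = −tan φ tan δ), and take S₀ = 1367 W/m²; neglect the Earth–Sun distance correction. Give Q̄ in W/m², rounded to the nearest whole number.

−tan φ tan δ = −(0.5250)(-0.2345) = 0.1231; H_s = arccos(0.1231) = 82.93°. In radians, H_s = 1.4474.
H_s sin φ sin δ = 1.4474 × 0.4648 × -0.2284 = -0.1537.
cos φ cos δ sin H_s = 0.8854 × 0.9736 × 0.9924 = 0.8555.
Q̄ = (1367/π) × (-0.1537 + 0.8555) = 435.13 × 0.7018 = 305.37 W/m².

305 W/m²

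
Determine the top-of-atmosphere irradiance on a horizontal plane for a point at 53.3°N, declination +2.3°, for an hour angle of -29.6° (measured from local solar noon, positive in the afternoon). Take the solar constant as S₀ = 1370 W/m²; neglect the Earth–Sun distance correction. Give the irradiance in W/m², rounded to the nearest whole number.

cos θ_z = sin(53.3°) sin(2.3°) + cos(53.3°) cos(2.3°) cos(-29.60°) = 0.0322 + 0.5192 = 0.5514.
Top-of-atmosphere irradiance = S₀ cos θ_z = 1370 × 0.5514 = 755.42 W/m².

755 W/m²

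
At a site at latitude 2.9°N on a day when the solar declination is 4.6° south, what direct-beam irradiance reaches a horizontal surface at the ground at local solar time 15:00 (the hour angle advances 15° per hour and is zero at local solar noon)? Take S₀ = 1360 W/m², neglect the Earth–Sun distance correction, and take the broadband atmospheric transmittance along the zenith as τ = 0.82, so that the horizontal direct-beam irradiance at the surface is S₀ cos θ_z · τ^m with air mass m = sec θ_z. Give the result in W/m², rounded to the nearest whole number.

Hour angle H = 15° × (15 − 12) = 45.00°.
With φ = 2.9°, δ = -4.6°, H = 45.00°: sin φ sin δ = -0.0041, cos φ cos δ cos H = 0.7039, so cos θ_z = 0.6998.
Air mass m = 1/cos θ_z = 1/0.6998 = 1.429; τ^m = 0.82^1.429 = 0.7531.
Surface direct beam = 1360 × 0.6998 × 0.7531 = 716.75 W/m².

717 W/m²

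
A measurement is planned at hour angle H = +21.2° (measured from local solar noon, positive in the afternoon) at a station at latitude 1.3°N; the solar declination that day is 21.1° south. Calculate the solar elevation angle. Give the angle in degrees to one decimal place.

cos θ_z = sin(1.3°) sin(-21.1°) + cos(1.3°) cos(-21.1°) cos(21.20°) = -0.0082 + 0.8696 = 0.8614.
θ_z = arccos(0.8614) = 30.53°, so the elevation is 90° − 30.53° = 59.47°.

59.5°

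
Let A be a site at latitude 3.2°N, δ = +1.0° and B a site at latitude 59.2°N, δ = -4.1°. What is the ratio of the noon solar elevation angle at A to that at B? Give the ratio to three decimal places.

3.288

A: 90° − |3.2 − (1.0)| = 87.80°.
B: 90° − |59.2 − (-4.1)| = 26.70°.
Ratio A/B = 87.8000 / 26.7000 = 3.2884.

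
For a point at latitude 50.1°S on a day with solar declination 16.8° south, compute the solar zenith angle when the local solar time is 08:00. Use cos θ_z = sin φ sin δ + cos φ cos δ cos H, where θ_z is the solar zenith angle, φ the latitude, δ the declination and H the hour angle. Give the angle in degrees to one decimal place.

Hour angle H = 15° × (8 − 12) = -60.00°.
cos θ_z = sin φ sin δ + cos φ cos δ cos H = (-0.7672)(-0.2890) + (0.6414)(0.9573)(0.5000) = 0.5287.
θ_z = arccos(0.5287) = 58.08°.

58.1°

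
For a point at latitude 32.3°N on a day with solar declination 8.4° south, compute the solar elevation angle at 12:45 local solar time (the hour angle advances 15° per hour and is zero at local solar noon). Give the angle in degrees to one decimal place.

47.9°

Hour angle H = 15° × (12.75 − 12) = 11.25°.
With φ = 32.3°, δ = -8.4°, H = 11.25°: sin φ sin δ = -0.0781, cos φ cos δ cos H = 0.8201, so cos θ_z = 0.7420.
θ_z = arccos(0.7420) = 42.10°, so the elevation is 90° − 42.10° = 47.90°.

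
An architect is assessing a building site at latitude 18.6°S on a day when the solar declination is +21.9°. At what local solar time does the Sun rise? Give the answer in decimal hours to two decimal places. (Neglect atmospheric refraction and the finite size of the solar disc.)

6.52 h

The sunset hour angle satisfies cos H_s = −tan φ tan δ = 0.1353, giving H_s = 82.22°.
Sunrise is at 12 − H_s/15 = 12 − 5.481 = 6.519 h local solar time.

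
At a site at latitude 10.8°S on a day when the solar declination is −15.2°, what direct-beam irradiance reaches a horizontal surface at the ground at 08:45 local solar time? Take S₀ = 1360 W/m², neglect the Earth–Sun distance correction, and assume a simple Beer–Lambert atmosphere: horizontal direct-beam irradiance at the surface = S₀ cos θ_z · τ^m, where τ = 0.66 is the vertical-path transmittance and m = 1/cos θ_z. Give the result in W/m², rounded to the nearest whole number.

Hour angle H = 15° × (8.75 − 12) = -48.75°.
With φ = -10.8°, δ = -15.2°, H = -48.75°: sin φ sin δ = 0.0491, cos φ cos δ cos H = 0.6250, so cos θ_z = 0.6741.
Air mass m = 1/cos θ_z = 1/0.6741 = 1.483; τ^m = 0.66^1.483 = 0.5400.
Surface direct beam = 1360 × 0.6741 × 0.5400 = 495.06 W/m².

495 W/m²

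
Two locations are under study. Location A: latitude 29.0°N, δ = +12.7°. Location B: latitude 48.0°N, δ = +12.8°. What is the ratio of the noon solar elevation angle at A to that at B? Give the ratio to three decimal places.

1.345

A: 90° − |29.0 − (12.7)| = 73.70°.
B: 90° − |48.0 − (12.8)| = 54.80°.
Ratio A/B = 73.7000 / 54.8000 = 1.3449.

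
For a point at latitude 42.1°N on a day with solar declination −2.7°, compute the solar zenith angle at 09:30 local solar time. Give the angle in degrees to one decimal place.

56.2°

Hour angle H = 15° × (9.5 − 12) = -37.50°.
cos θ_z = sin(42.1°) sin(-2.7°) + cos(42.1°) cos(-2.7°) cos(-37.50°) = -0.0316 + 0.5880 = 0.5564.
θ_z = arccos(0.5564) = 56.19°.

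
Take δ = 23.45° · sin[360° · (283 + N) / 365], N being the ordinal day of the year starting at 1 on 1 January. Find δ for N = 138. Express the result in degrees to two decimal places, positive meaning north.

360 × (283 + 138) / 365 = 415.233°; sin(415.233°) = 0.8215.
δ = 23.45 × 0.8215 = 19.264° ≈ +19.26°.

+19.26°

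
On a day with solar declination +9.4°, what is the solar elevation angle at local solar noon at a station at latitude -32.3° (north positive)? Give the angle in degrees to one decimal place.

48.3°

At local solar noon the hour angle is zero, so the elevation is 90° − |φ − δ| = 90° − |-32.3° − (9.4°)| = 90° − 41.7° = 48.3°.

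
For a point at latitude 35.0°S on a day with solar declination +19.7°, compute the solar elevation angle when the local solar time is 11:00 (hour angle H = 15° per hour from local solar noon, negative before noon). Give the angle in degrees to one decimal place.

Hour angle H = 15° × (11 − 12) = -15.00°.
With φ = -35.0°, δ = 19.7°, H = -15.00°: sin φ sin δ = -0.1933, cos φ cos δ cos H = 0.7449, so cos θ_z = 0.5516.
θ_z = arccos(0.5516) = 56.52°, so the elevation is 90° − 56.52° = 33.48°.

33.5°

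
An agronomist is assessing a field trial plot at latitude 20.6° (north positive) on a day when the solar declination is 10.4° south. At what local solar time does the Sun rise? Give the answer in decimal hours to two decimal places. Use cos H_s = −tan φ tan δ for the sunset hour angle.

6.26 h

−tan φ tan δ = −(0.3759)(-0.1835) = 0.0690; H_s = arccos(0.0690) = 86.04°.
Sunrise is at 12 − H_s/15 = 12 − 5.736 = 6.264 h local solar time.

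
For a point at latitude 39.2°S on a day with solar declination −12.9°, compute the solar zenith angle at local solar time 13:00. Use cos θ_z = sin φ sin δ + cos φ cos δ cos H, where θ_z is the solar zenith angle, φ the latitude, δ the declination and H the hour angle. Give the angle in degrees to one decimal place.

29.5°

Hour angle H = 15° × (13 − 12) = 15.00°.
cos θ_z = sin(-39.2°) sin(-12.9°) + cos(-39.2°) cos(-12.9°) cos(15.00°) = 0.1411 + 0.7296 = 0.8707.
θ_z = arccos(0.8707) = 29.46°.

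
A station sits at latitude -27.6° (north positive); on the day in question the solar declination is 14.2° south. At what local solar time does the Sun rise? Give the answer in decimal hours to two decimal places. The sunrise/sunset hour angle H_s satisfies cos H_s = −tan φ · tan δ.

5.49 h

cos H_s = −tan(-27.6°) · tan(-14.2°) = -0.1323, so H_s = arccos(-0.1323) = 97.60°.
Sunrise is at 12 − H_s/15 = 12 − 6.507 = 5.493 h local solar time.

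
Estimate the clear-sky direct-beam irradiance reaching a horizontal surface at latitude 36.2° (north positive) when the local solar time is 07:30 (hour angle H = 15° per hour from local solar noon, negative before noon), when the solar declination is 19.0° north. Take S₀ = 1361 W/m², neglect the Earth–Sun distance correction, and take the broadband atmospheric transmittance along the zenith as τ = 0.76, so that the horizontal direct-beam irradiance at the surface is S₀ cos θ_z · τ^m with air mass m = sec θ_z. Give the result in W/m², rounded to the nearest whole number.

374 W/m²

Hour angle H = 15° × (7.5 − 12) = -67.50°.
cos θ_z = sin φ sin δ + cos φ cos δ cos H = (0.5906)(0.3256) + (0.8070)(0.9455)(0.3827) = 0.4843.
Air mass m = 1/cos θ_z = 1/0.4843 = 2.065; τ^m = 0.76^2.065 = 0.5674.
Surface direct beam = 1361 × 0.4843 × 0.5674 = 373.99 W/m².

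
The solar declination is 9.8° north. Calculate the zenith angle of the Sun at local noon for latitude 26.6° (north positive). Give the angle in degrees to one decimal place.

16.8°

At local solar noon the hour angle is zero, so the zenith angle is |φ − δ| = |26.6° − (9.8°)| = 16.8°.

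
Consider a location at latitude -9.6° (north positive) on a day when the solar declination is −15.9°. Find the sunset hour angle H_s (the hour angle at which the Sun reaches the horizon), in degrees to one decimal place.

The sunset hour angle satisfies cos H_s = −tan φ tan δ = -0.0482, giving H_s = 92.76°.

92.8°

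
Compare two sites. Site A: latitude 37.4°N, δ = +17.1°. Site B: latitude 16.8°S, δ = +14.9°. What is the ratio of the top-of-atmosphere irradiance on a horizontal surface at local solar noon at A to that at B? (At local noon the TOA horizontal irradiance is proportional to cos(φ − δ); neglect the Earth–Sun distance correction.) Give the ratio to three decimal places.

1.102

A: cos θ_z = cos(37.4° − (17.1°)) = 0.9379.
B: cos θ_z = cos(-16.8° − (14.9°)) = 0.8508.
Ratio A/B = 0.9379 / 0.8508 = 1.1024.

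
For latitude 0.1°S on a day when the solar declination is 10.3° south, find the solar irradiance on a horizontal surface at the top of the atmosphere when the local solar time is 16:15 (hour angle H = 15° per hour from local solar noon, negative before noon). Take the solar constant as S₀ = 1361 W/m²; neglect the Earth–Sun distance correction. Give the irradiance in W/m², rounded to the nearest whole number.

Hour angle H = 15° × (16.25 − 12) = 63.75°.
cos θ_z = sin(-0.1°) sin(-10.3°) + cos(-0.1°) cos(-10.3°) cos(63.75°) = 0.0003 + 0.4352 = 0.4355.
Top-of-atmosphere irradiance = S₀ cos θ_z = 1361 × 0.4355 = 592.72 W/m².

593 W/m²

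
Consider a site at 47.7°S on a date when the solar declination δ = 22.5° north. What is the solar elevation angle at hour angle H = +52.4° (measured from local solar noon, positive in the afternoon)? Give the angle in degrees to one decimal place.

5.5°

With φ = -47.7°, δ = 22.5°, H = 52.40°: sin φ sin δ = -0.2830, cos φ cos δ cos H = 0.3794, so cos θ_z = 0.0964.
θ_z = arccos(0.0964) = 84.47°, so the elevation is 90° − 84.47° = 5.53°.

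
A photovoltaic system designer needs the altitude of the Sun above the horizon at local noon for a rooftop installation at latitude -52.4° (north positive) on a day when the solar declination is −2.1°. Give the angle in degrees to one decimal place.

39.7°

At local solar noon the hour angle is zero, so the elevation is 90° − |φ − δ| = 90° − |-52.4° − (-2.1°)| = 90° − 50.3° = 39.7°.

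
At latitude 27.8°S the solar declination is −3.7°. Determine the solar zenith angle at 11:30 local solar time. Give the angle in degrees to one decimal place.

25.1°

Hour angle H = 15° × (11.5 − 12) = -7.50°.
With φ = -27.8°, δ = -3.7°, H = -7.50°: sin φ sin δ = 0.0301, cos φ cos δ cos H = 0.8752, so cos θ_z = 0.9053.
θ_z = arccos(0.9053) = 25.14°.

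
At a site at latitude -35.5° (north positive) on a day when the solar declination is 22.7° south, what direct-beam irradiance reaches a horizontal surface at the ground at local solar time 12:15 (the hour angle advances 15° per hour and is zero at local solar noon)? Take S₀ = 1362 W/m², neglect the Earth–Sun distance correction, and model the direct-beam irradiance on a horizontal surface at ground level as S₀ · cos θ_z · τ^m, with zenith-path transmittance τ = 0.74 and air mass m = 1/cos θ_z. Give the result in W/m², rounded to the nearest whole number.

Hour angle H = 15° × (12.25 − 12) = 3.75°.
With φ = -35.5°, δ = -22.7°, H = 3.75°: sin φ sin δ = 0.2241, cos φ cos δ cos H = 0.7494, so cos θ_z = 0.9735.
Air mass m = 1/cos θ_z = 1/0.9735 = 1.027; τ^m = 0.74^1.027 = 0.7340.
Surface direct beam = 1362 × 0.9735 × 0.7340 = 973.22 W/m².

973 W/m²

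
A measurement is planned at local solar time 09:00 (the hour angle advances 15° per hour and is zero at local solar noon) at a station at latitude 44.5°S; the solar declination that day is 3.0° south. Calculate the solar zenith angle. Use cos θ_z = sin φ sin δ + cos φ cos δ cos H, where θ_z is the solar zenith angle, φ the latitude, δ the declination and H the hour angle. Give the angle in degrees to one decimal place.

57.3°

Hour angle H = 15° × (9 − 12) = -45.00°.
cos θ_z = sin φ sin δ + cos φ cos δ cos H = (-0.7009)(-0.0523) + (0.7133)(0.9986)(0.7071) = 0.5403.
θ_z = arccos(0.5403) = 57.30°.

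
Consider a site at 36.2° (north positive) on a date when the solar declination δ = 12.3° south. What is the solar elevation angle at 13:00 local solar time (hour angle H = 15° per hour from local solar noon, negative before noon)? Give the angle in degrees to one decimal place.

39.5°

Hour angle H = 15° × (13 − 12) = 15.00°.
cos θ_z = sin φ sin δ + cos φ cos δ cos H = (0.5906)(-0.2130) + (0.8070)(0.9770)(0.9659) = 0.6358.
θ_z = arccos(0.6358) = 50.52°, so the elevation is 90° − 50.52° = 39.48°.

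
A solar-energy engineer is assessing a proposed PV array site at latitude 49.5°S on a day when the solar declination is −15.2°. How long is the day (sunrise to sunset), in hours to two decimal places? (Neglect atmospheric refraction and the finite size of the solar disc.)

14.47 hours

−tan φ tan δ = −(-1.1708)(-0.2717) = -0.3181; H_s = arccos(-0.3181) = 108.55°.
Day length = 2 H_s / 15° h⁻¹ = 217.10° / 15 = 14.473 h.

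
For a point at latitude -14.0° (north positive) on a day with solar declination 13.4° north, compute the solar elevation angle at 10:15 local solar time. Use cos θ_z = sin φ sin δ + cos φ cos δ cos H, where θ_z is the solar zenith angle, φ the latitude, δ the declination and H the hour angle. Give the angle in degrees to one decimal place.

52.2°

Hour angle H = 15° × (10.25 − 12) = -26.25°.
cos θ_z = sin(-14.0°) sin(13.4°) + cos(-14.0°) cos(13.4°) cos(-26.25°) = -0.0561 + 0.8465 = 0.7904.
θ_z = arccos(0.7904) = 37.78°, so the elevation is 90° − 37.78° = 52.22°.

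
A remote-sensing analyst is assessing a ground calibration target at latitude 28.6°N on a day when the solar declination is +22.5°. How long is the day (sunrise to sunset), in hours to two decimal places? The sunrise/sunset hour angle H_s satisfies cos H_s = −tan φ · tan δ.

−tan φ tan δ = −(0.5452)(0.4142) = -0.2258; H_s = arccos(-0.2258) = 103.05°.
Day length = 2 H_s / 15° h⁻¹ = 206.10° / 15 = 13.740 h.

13.74 hours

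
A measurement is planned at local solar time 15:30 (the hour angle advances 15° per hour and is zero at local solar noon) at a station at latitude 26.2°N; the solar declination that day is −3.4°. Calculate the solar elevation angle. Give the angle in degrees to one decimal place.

31.3°

Hour angle H = 15° × (15.5 − 12) = 52.50°.
cos θ_z = sin(26.2°) sin(-3.4°) + cos(26.2°) cos(-3.4°) cos(52.50°) = -0.0262 + 0.5453 = 0.5191.
θ_z = arccos(0.5191) = 58.73°, so the elevation is 90° − 58.73° = 31.27°.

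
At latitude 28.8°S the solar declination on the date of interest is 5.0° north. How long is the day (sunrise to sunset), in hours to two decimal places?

11.63 hours

−tan φ tan δ = −(-0.5498)(0.0875) = 0.0481; H_s = arccos(0.0481) = 87.24°.
Day length = 2 H_s / 15° h⁻¹ = 174.48° / 15 = 11.632 h.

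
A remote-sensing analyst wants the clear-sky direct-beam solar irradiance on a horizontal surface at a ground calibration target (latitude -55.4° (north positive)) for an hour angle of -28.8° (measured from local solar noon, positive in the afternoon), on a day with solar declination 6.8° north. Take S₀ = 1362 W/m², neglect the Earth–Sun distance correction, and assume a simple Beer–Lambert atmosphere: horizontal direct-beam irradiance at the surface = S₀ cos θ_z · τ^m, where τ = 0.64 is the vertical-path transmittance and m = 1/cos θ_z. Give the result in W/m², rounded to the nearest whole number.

175 W/m²

cos θ_z = sin(-55.4°) sin(6.8°) + cos(-55.4°) cos(6.8°) cos(-28.80°) = -0.0975 + 0.4941 = 0.3966.
Air mass m = 1/cos θ_z = 1/0.3966 = 2.521; τ^m = 0.64^2.521 = 0.3246.
Surface direct beam = 1362 × 0.3966 × 0.3246 = 175.34 W/m².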